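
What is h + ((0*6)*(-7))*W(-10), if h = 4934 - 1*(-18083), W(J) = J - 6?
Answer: 23017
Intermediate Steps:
W(J) = -6 + J
h = 23017 (h = 4934 + 18083 = 23017)
h + ((0*6)*(-7))*W(-10) = 23017 + ((0*6)*(-7))*(-6 - 10) = 23017 + (0*(-7))*(-16) = 23017 + 0*(-16) = 23017 + 0 = 23017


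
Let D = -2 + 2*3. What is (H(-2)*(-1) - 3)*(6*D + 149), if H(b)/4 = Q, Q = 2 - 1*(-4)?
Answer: -4671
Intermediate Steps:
Q = 6 (Q = 2 + 4 = 6)
H(b) = 24 (H(b) = 4*6 = 24)
D = 4 (D = -2 + 6 = 4)
(H(-2)*(-1) - 3)*(6*D + 149) = (24*(-1) - 3)*(6*4 + 149) = (-24 - 3)*(24 + 149) = -27*173 = -4671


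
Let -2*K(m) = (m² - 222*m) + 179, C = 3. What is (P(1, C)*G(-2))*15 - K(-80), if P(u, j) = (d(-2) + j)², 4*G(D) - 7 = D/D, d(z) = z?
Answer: 24399/2 ≈ 12200.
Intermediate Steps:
G(D) = 2 (G(D) = 7/4 + (D/D)/4 = 7/4 + (¼)*1 = 7/4 + ¼ = 2)
P(u, j) = (-2 + j)²
K(m) = -179/2 + 111*m - m²/2 (K(m) = -((m² - 222*m) + 179)/2 = -(179 + m² - 222*m)/2 = -179/2 + 111*m - m²/2)
(P(1, C)*G(-2))*15 - K(-80) = ((-2 + 3)²*2)*15 - (-179/2 + 111*(-80) - ½*(-80)²) = (1²*2)*15 - (-179/2 - 8880 - ½*6400) = (1*2)*15 - (-179/2 - 8880 - 3200) = 2*15 - 1*(-24339/2) = 30 + 24339/2 = 24399/2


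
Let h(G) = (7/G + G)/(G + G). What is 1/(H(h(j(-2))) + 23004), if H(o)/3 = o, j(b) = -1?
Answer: 1/23016 ≈ 4.3448e-5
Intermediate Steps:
h(G) = (G + 7/G)/(2*G) (h(G) = (G + 7/G)/((2*G)) = (G + 7/G)*(1/(2*G)) = (G + 7/G)/(2*G))
H(o) = 3*o
1/(H(h(j(-2))) + 23004) = 1/(3*((½)*(7 + (-1)²)/(-1)²) + 23004) = 1/(3*((½)*1*(7 + 1)) + 23004) = 1/(3*((½)*1*8) + 23004) = 1/(3*4 + 23004) = 1/(12 + 23004) = 1/23016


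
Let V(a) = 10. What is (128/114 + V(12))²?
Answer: 401956/3249 ≈ 123.72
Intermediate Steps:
(128/114 + V(12))² = (128/114 + 10)² = (128*(1/114) + 10)² = (64/57 + 10)² = (634/57)² = 401956/3249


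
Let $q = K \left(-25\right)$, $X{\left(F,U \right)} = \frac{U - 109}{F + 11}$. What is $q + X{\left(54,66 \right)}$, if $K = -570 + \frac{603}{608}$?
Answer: $\frac{562153981}{39520} \approx 14225.0$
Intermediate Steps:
$K = - \frac{345957}{608}$ ($K = -570 + 603 \cdot \frac{1}{608} = -570 + \frac{603}{608} = - \frac{345957}{608} \approx -569.01$)
$X{\left(F,U \right)} = \frac{-109 + U}{11 + F}$
$q = \frac{8648925}{608}$ ($q = \left(- \frac{345957}{608}\right) \left(-25\right) = \frac{8648925}{608} \approx 14225.0$)
$q + X{\left(54,66 \right)} = \frac{8648925}{608} + \frac{-109 + 66}{11 + 54} = \frac{8648925}{608} + \frac{1}{65} \left(-43\right) = \frac{8648925}{608} - \frac{43}{65} = \frac{562153981}{39520}$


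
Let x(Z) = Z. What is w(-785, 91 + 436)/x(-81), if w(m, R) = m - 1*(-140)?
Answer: 215/27 ≈ 7.9630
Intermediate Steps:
w(m, R) = 140 + m (w(m, R) = m + 140 = 140 + m)
w(-785, 91 + 436)/x(-81) = (140 - 785)/(-81) = -645*(-1/81) = 215/27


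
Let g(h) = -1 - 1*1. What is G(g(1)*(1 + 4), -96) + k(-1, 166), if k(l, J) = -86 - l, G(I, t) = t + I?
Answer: -191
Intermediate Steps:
g(h) = -2 (g(h) = -1 - 1 = -2)
G(I, t) = I + t
G(g(1)*(1 + 4), -96) + k(-1, 166) = (-2*(1 + 4) - 96) + (-86 - 1*(-1)) = (-2*5 - 96) + (-86 + 1) = (-10 - 96) - 85 = -106 - 85 = -191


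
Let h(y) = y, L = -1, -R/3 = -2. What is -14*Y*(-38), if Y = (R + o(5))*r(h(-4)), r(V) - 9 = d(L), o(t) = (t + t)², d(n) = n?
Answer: 451136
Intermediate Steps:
R = 6 (R = -3*(-2) = 6)
o(t) = 4*t² (o(t) = (2*t)² = 4*t²)
r(V) = 8 (r(V) = 9 - 1 = 8)
Y = 848 (Y = (6 + 4*5²)*8 = (6 + 4*25)*8 = (6 + 100)*8 = 106*8 = 848)
-14*Y*(-38) = -14*848*(-38) = -11872*(-38) = 451136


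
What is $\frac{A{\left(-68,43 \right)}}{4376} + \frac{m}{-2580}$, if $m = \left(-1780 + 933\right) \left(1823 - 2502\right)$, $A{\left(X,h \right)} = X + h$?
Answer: $- \frac{629189747}{2822520} \approx -222.92$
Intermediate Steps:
$m = 575113$ ($m = \left(-847\right) \left(-679\right) = 575113$)
$\frac{A{\left(-68,43 \right)}}{4376} + \frac{m}{-2580} = \frac{-68 + 43}{4376} + \frac{575113}{-2580} = \left(-25\right) \frac{1}{4376} + 575113 \left(- \frac{1}{2580}\right) = - \frac{25}{4376} - \frac{575113}{2580} = - \frac{629189747}{2822520}$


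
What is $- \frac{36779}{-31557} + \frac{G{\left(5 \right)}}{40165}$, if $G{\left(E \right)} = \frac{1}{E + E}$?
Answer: $\frac{14772316907}{12674869050} \approx 1.1655$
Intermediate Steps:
$G{\left(E \right)} = \frac{1}{2 E}$
$- \frac{36779}{-31557} + \frac{G{\left(5 \right)}}{40165} = - \frac{36779}{-31557} + \frac{\frac{1}{2} \cdot \frac{1}{5}}{40165} = \left(-36779\right) \left(- \frac{1}{31557}\right) + \frac{1}{2} \cdot \frac{1}{5} \cdot \frac{1}{40165} = \frac{36779}{31557} + \frac{1}{10} \cdot \frac{1}{40165} = \frac{36779}{31557} + \frac{1}{401650} = \frac{14772316907}{12674869050}$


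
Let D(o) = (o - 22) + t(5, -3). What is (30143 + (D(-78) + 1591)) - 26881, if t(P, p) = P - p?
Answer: 4761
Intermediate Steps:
D(o) = -14 + o (D(o) = (o - 22) + (5 - 1*(-3)) = (-22 + o) + (5 + 3) = (-22 + o) + 8 = -14 + o)
(30143 + (D(-78) + 1591)) - 26881 = (30143 + ((-14 - 78) + 1591)) - 26881 = (30143 + (-92 + 1591)) - 26881 = (30143 + 1499) - 26881 = 31642 - 26881 = 4761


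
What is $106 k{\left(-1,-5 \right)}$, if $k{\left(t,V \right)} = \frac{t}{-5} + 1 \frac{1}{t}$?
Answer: $- \frac{424}{5} \approx -84.8$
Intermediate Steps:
$k{\left(t,V \right)} = \frac{1}{t} - \frac{t}{5}$ ($k{\left(t,V \right)} = t \left(- \frac{1}{5}\right) + \frac{1}{t} = - \frac{t}{5} + \frac{1}{t} = \frac{1}{t} - \frac{t}{5}$)
$106 k{\left(-1,-5 \right)} = 106 \left(\frac{1}{-1} - - \frac{1}{5}\right) = 106 \left(-1 + \frac{1}{5}\right) = 106 \left(- \frac{4}{5}\right) = - \frac{424}{5}$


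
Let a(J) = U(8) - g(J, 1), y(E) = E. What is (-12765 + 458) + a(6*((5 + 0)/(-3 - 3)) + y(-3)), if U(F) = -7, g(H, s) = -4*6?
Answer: -12290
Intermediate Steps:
g(H, s) = -24
a(J) = 17 (a(J) = -7 - 1*(-24) = -7 + 24 = 17)
(-12765 + 458) + a(6*((5 + 0)/(-3 - 3)) + y(-3)) = (-12765 + 458) + 17 = -12307 + 17 = -12290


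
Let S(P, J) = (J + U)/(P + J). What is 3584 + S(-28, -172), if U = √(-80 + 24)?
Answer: 179243/50 - I*√14/100 ≈ 3584.9 - 0.037417*I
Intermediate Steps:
U = 2*I*√14 (U = √(-56) = 2*I*√14 ≈ 7.4833*I)
S(P, J) = (J + 2*I*√14)/(J + P) (S(P, J) = (J + 2*I*√14)/(P + J) = (J + 2*I*√14)/(J + P))
3584 + S(-28, -172) = 3584 + (-172 + 2*I*√14)/(-172 - 28) = 3584 + (-172 + 2*I*√14)/(-200) = 3584 - (-172 + 2*I*√14)/200 = 3584 + (43/50 - I*√14/100) = 179243/50 - I*√14/100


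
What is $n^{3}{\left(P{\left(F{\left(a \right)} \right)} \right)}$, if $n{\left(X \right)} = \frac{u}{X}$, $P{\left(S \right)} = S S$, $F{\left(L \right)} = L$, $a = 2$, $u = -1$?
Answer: $- \frac{1}{64} \approx -0.015625$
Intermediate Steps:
$P{\left(S \right)} = S^{2}$
$n{\left(X \right)} = - \frac{1}{X}$
$n^{3}{\left(P{\left(F{\left(a \right)} \right)} \right)} = \left(- \frac{1}{2^{2}}\right)^{3} = \left(- \frac{1}{4}\right)^{3} = - \frac{1}{64}$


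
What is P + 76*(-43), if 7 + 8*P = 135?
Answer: -3252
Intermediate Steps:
P = 16 (P = -7/8 + (⅛)*135 = -7/8 + 135/8 = 16)
P + 76*(-43) = 16 + 76*(-43) = 16 - 3268 = -3252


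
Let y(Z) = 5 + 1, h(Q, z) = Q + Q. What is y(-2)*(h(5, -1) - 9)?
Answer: 6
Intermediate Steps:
h(Q, z) = 2*Q
y(Z) = 6
y(-2)*(h(5, -1) - 9) = 6*(2*5 - 9) = 6*(10 - 9) = 6*1 = 6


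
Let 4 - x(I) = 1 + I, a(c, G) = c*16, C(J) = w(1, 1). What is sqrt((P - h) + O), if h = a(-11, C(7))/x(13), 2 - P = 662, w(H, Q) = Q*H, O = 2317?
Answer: sqrt(40985)/5 ≈ 40.490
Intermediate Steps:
w(H, Q) = H*Q
C(J) = 1 (C(J) = 1*1 = 1)
P = -660 (P = 2 - 1*662 = 2 - 662 = -660)
a(c, G) = 16*c
x(I) = 3 - I (x(I) = 4 - (1 + I) = 4 + (-1 - I) = 3 - I)
h = 88/5 (h = (16*(-11))/(3 - 1*13) = -176/(3 - 13) = -176/(-10) = -176*(-1/10) = 88/5 ≈ 17.600)
sqrt((P - h) + O) = sqrt((-660 - 1*88/5) + 2317) = sqrt((-660 - 88/5) + 2317) = sqrt(-3388/5 + 2317) = sqrt(8197/5) = sqrt(40985)/5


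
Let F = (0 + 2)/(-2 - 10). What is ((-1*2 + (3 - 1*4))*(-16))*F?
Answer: -8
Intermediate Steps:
F = -⅙ (F = 2/(-12) = 2*(-1/12) = -⅙ ≈ -0.16667)
((-1*2 + (3 - 1*4))*(-16))*F = ((-1*2 + (3 - 1*4))*(-16))*(-⅙) = ((-2 + (3 - 4))*(-16))*(-⅙) = ((-2 - 1)*(-16))*(-⅙) = -3*(-16)*(-⅙) = 48*(-⅙) = -8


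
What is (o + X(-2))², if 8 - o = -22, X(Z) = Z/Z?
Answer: 961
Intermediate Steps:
X(Z) = 1
o = 30 (o = 8 - 1*(-22) = 8 + 22 = 30)
(o + X(-2))² = (30 + 1)² = 31² = 961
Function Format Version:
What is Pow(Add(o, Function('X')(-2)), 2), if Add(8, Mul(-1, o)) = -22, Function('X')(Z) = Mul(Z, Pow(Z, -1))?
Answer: 961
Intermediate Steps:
Function('X')(Z) = 1
o = 30 (o = Add(8, Mul(-1, -22)) = Add(8, 22) = 30)
Pow(Add(o, Function('X')(-2)), 2) = Pow(Add(30, 1), 2) = Pow(31, 2) = 961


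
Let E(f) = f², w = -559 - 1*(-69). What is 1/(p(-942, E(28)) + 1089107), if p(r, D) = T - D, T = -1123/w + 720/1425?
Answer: 9310/10132313171 ≈ 9.1884e-7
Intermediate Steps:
w = -490 (w = -559 + 69 = -490)
T = 26041/9310 (T = -1123/(-490) + 720/1425 = -1123*(-1/490) + 720*(1/1425) = 1123/490 + 48/95 = 26041/9310 ≈ 2.7971)
p(r, D) = 26041/9310 - D
1/(p(-942, E(28)) + 1089107) = 1/((26041/9310 - 1*28²) + 1089107) = 1/((26041/9310 - 1*784) + 1089107) = 1/((26041/9310 - 784) + 1089107) = 1/(-7272999/9310 + 1089107) = 1/(10132313171/9310) = 9310/10132313171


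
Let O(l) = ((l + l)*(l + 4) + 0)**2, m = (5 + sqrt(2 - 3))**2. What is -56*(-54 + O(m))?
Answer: -12716592 - 133253120*I ≈ -1.2717e+7 - 1.3325e+8*I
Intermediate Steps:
m = (5 + I)**2 (m = (5 + sqrt(-1))**2 = (5 + I)**2 ≈ 24.0 + 10.0*I)
O(l) = 4*l**2*(4 + l)**2 (O(l) = ((2*l)*(4 + l) + 0)**2 = (2*l*(4 + l) + 0)**2 = (2*l*(4 + l))**2 = 4*l**2*(4 + l)**2)
-56*(-54 + O(m)) = -56*(-54 + 4*((5 + I)**2)**2*(4 + (5 + I)**2)**2) = -56*(-54 + 4*(5 + I)**4*(4 + (5 + I)**2)**2) = -56*(-54 + 4*(4 + (5 + I)**2)**2*(5 + I)**4) = 3024 - 224*(4 + (5 + I)**2)**2*(5 + I)**4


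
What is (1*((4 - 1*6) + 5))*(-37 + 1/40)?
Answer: -4437/40 ≈ -110.93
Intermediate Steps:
(1*((4 - 1*6) + 5))*(-37 + 1/40) = (1*((4 - 6) + 5))*(-37 + 1/40) = (1*(-2 + 5))*(-1479/40) = (1*3)*(-1479/40) = 3*(-1479/40) = -4437/40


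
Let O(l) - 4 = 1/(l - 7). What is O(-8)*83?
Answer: 4897/15 ≈ 326.47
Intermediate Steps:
O(l) = 4 + 1/(-7 + l) (O(l) = 4 + 1/(l - 7) = 4 + 1/(-7 + l))
O(-8)*83 = ((-27 + 4*(-8))/(-7 - 8))*83 = ((-27 - 32)/(-15))*83 = -1/15*(-59)*83 = (59/15)*83 = 4897/15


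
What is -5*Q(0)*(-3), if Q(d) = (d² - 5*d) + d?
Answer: 0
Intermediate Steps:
Q(d) = d² - 4*d
-5*Q(0)*(-3) = -0*(-4 + 0)*(-3) = -0*(-4)*(-3) = -5*0*(-3) = 0*(-3) = 0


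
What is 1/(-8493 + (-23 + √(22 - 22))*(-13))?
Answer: -1/8194 ≈ -0.00012204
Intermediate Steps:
1/(-8493 + (-23 + √(22 - 22))*(-13)) = 1/(-8493 + (-23 + √0)*(-13)) = 1/(-8493 + (-23 + 0)*(-13)) = 1/(-8493 - 23*(-13)) = 1/(-8493 + 299) = 1/(-8194) = -1/8194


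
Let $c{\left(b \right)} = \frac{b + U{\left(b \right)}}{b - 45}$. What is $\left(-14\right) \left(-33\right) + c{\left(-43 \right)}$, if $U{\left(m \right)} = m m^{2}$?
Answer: $\frac{60103}{44} \approx 1366.0$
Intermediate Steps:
$U{\left(m \right)} = m^{3}$
$c{\left(b \right)} = \frac{b + b^{3}}{-45 + b}$ ($c{\left(b \right)} = \frac{b + b^{3}}{b - 45} = \frac{b + b^{3}}{-45 + b}$)
$\left(-14\right) \left(-33\right) + c{\left(-43 \right)} = \left(-14\right) \left(-33\right) + \frac{-43 + \left(-43\right)^{3}}{-45 - 43} = 462 + \frac{-43 - 79507}{-88} = 462 - - \frac{39775}{44} = 462 + \frac{39775}{44} = \frac{60103}{44}$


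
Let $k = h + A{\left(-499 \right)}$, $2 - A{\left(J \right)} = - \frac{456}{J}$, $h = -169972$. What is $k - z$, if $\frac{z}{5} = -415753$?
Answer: $\frac{952488249}{499} \approx 1.9088 \cdot 10^{6}$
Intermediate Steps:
$A{\left(J \right)} = 2 + \frac{456}{J}$ ($A{\left(J \right)} = 2 - - \frac{456}{J} = 2 + \frac{456}{J}$)
$z = -2078765$ ($z = 5 \left(-415753\right) = -2078765$)
$k = - \frac{84815486}{499}$ ($k = -169972 + \left(2 + \frac{456}{-499}\right) = -169972 + \left(2 + 456 \left(- \frac{1}{499}\right)\right) = -169972 + \left(2 - \frac{456}{499}\right) = -169972 + \frac{542}{499} = - \frac{84815486}{499} \approx -1.6997 \cdot 10^{5}$)
$k - z = - \frac{84815486}{499} - -2078765 = - \frac{84815486}{499} + 2078765 = \frac{952488249}{499}$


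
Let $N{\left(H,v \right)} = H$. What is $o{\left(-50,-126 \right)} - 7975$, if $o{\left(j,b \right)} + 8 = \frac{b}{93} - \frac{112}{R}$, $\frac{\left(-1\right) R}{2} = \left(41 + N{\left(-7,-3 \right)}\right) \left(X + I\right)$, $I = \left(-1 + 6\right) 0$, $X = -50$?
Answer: $- \frac{105194309}{13175} \approx -7984.4$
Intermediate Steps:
$I = 0$ ($I = 5 \cdot 0 = 0$)
$R = 3400$ ($R = - 2 \left(41 - 7\right) \left(-50 + 0\right) = - 2 \cdot 34 \left(-50\right) = \left(-2\right) \left(-1700\right) = 3400$)
$o{\left(j,b \right)} = - \frac{3414}{425} + \frac{b}{93}$ ($o{\left(j,b \right)} = -8 + \left(\frac{b}{93} - \frac{112}{3400}\right) = -8 + \left(b \frac{1}{93} - \frac{14}{425}\right) = -8 + \left(\frac{b}{93} - \frac{14}{425}\right) = -8 + \left(- \frac{14}{425} + \frac{b}{93}\right) = - \frac{3414}{425} + \frac{b}{93}$)
$o{\left(-50,-126 \right)} - 7975 = \left(- \frac{3414}{425} + \frac{1}{93} \left(-126\right)\right) - 7975 = \left(- \frac{3414}{425} - \frac{42}{31}\right) - 7975 = - \frac{123684}{13175} - 7975 = - \frac{105194309}{13175}$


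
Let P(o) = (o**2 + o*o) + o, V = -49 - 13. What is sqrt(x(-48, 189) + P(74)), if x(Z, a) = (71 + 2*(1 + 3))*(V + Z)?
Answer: 4*sqrt(146) ≈ 48.332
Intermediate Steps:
V = -62
P(o) = o + 2*o**2 (P(o) = (o**2 + o**2) + o = 2*o**2 + o = o + 2*o**2)
x(Z, a) = -4898 + 79*Z (x(Z, a) = (71 + 2*(1 + 3))*(-62 + Z) = (71 + 2*4)*(-62 + Z) = (71 + 8)*(-62 + Z) = 79*(-62 + Z) = -4898 + 79*Z)
sqrt(x(-48, 189) + P(74)) = sqrt((-4898 + 79*(-48)) + 74*(1 + 2*74)) = sqrt((-4898 - 3792) + 74*(1 + 148)) = sqrt(-8690 + 74*149) = sqrt(-8690 + 11026) = sqrt(2336) = 4*sqrt(146)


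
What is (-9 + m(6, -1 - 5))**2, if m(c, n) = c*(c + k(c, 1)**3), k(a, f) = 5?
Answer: 603729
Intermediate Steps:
m(c, n) = c*(125 + c) (m(c, n) = c*(c + 5**3) = c*(c + 125) = c*(125 + c))
(-9 + m(6, -1 - 5))**2 = (-9 + 6*(125 + 6))**2 = (-9 + 6*131)**2 = (-9 + 786)**2 = 777**2 = 603729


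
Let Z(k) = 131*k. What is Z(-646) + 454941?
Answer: 370315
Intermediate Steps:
Z(-646) + 454941 = 131*(-646) + 454941 = -84626 + 454941 = 370315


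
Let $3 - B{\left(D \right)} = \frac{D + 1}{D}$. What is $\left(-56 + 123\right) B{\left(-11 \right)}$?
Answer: $\frac{1541}{11} \approx 140.09$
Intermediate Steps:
$B{\left(D \right)} = 3 - \frac{1 + D}{D}$ ($B{\left(D \right)} = 3 - \frac{D + 1}{D} = 3 - \frac{1 + D}{D}$)
$\left(-56 + 123\right) B{\left(-11 \right)} = \left(-56 + 123\right) \left(2 - \frac{1}{-11}\right) = 67 \left(2 - - \frac{1}{11}\right) = 67 \left(2 + \frac{1}{11}\right) = 67 \cdot \frac{23}{11} = \frac{1541}{11}$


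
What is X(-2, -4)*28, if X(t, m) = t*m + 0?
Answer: 224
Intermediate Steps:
X(t, m) = m*t (X(t, m) = m*t + 0 = m*t)
X(-2, -4)*28 = -4*(-2)*28 = 8*28 = 224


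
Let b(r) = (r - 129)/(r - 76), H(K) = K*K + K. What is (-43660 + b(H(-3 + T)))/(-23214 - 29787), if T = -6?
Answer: 174583/212004 ≈ 0.82349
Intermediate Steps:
H(K) = K + K² (H(K) = K² + K = K + K²)
b(r) = (-129 + r)/(-76 + r)
(-43660 + b(H(-3 + T)))/(-23214 - 29787) = (-43660 + (-129 + (-3 - 6)*(1 + (-3 - 6)))/(-76 + (-3 - 6)*(1 + (-3 - 6))))/(-23214 - 29787) = (-43660 + (-129 - 9*(1 - 9))/(-76 - 9*(1 - 9)))/(-53001) = (-43660 + (-129 - 9*(-8))/(-76 - 9*(-8)))*(-1/53001) = (-43660 + (-129 + 72)/(-76 + 72))*(-1/53001) = (-43660 - 57/(-4))*(-1/53001) = (-43660 - ¼*(-57))*(-1/53001) = (-43660 + 57/4)*(-1/53001) = -174583/4*(-1/53001) = 174583/212004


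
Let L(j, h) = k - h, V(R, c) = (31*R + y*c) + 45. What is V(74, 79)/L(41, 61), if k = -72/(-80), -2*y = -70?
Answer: -51040/601 ≈ -84.925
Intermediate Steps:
y = 35 (y = -1/2*(-70) = 35)
k = 9/10 (k = -72*(-1/80) = 9/10 ≈ 0.90000)
V(R, c) = 45 + 31*R + 35*c (V(R, c) = (31*R + 35*c) + 45 = 45 + 31*R + 35*c)
L(j, h) = 9/10 - h
V(74, 79)/L(41, 61) = (45 + 31*74 + 35*79)/(9/10 - 1*61) = (45 + 2294 + 2765)/(9/10 - 61) = 5104/(-601/10) = 5104*(-10/601) = -51040/601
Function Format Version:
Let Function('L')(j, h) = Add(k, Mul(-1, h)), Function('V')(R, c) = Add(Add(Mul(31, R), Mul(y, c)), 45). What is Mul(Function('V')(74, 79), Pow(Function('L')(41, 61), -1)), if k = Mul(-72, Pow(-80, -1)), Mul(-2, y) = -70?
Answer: Rational(-51040, 601) ≈ -84.925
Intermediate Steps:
y = 35 (y = Mul(Rational(-1, 2), -70) = 35)
k = Rational(9, 10) (k = Mul(-72, Rational(-1, 80)) = Rational(9, 10) ≈ 0.90000)
Function('V')(R, c) = Add(45, Mul(31, R), Mul(35, c)) (Function('V')(R, c) = Add(Add(Mul(31, R), Mul(35, c)), 45) = Add(45, Mul(31, R), Mul(35, c)))
Function('L')(j, h) = Add(Rational(9, 10), Mul(-1, h))
Mul(Function('V')(74, 79), Pow(Function('L')(41, 61), -1)) = Mul(Add(45, Mul(31, 74), Mul(35, 79)), Pow(Add(Rational(9, 10), Mul(-1, 61)), -1)) = Mul(Add(45, 2294, 2765), Pow(Add(Rational(9, 10), -61), -1)) = Mul(5104, Pow(Rational(-601, 10), -1)) = Mul(5104, Rational(-10, 601)) = Rational(-51040, 601)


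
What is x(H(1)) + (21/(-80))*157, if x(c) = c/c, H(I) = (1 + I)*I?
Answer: -3217/80 ≈ -40.213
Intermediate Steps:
H(I) = I*(1 + I)
x(c) = 1
x(H(1)) + (21/(-80))*157 = 1 + (21/(-80))*157 = 1 + (21*(-1/80))*157 = 1 - 21/80*157 = 1 - 3297/80 = -3217/80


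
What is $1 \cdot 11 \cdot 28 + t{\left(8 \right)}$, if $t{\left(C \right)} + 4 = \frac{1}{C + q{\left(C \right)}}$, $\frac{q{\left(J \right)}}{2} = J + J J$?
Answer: $\frac{46209}{152} \approx 304.01$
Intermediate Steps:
$q{\left(J \right)} = 2 J + 2 J^{2}$ ($q{\left(J \right)} = 2 \left(J + J J\right) = 2 \left(J + J^{2}\right) = 2 J + 2 J^{2}$)
$t{\left(C \right)} = -4 + \frac{1}{C + 2 C \left(1 + C\right)}$
$1 \cdot 11 \cdot 28 + t{\left(8 \right)} = 1 \cdot 11 \cdot 28 + \frac{1 - 96 - 8 \cdot 8^{2}}{8 \left(3 + 2 \cdot 8\right)} = 11 \cdot 28 + \frac{1 - 96 - 512}{8 \left(3 + 16\right)} = 308 + \frac{1 - 96 - 512}{8 \cdot 19} = 308 + \frac{1}{8} \cdot \frac{1}{19} \left(-607\right) = 308 - \frac{607}{152} = \frac{46209}{152}$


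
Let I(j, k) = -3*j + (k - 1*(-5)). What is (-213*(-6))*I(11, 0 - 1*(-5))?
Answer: -29394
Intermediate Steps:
I(j, k) = 5 + k - 3*j (I(j, k) = -3*j + (k + 5) = -3*j + (5 + k) = 5 + k - 3*j)
(-213*(-6))*I(11, 0 - 1*(-5)) = (-213*(-6))*(5 + (0 - 1*(-5)) - 3*11) = 1278*(5 + (0 + 5) - 33) = 1278*(5 + 5 - 33) = 1278*(-23) = -29394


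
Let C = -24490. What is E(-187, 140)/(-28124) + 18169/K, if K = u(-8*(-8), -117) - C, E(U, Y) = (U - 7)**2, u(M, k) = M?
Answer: -103282347/172639174 ≈ -0.59826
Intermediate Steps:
E(U, Y) = (-7 + U)**2
K = 24554 (K = -8*(-8) - 1*(-24490) = 64 + 24490 = 24554)
E(-187, 140)/(-28124) + 18169/K = (-7 - 187)**2/(-28124) + 18169/24554 = (-194)**2*(-1/28124) + 18169*(1/24554) = 37636*(-1/28124) + 18169/24554 = -9409/7031 + 18169/24554 = -103282347/172639174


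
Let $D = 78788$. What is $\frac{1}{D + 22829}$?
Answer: $\frac{1}{101617} \approx 9.8409 \cdot 10^{-6}$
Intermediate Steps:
$\frac{1}{D + 22829} = \frac{1}{78788 + 22829} = \frac{1}{101617}$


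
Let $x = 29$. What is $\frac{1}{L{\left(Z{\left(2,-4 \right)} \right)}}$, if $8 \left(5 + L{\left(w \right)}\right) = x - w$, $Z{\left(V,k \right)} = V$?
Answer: $- \frac{8}{13} \approx -0.61539$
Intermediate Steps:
$L{\left(w \right)} = - \frac{11}{8} - \frac{w}{8}$ ($L{\left(w \right)} = -5 + \frac{29 - w}{8} = -5 - \left(- \frac{29}{8} + \frac{w}{8}\right) = - \frac{11}{8} - \frac{w}{8}$)
$\frac{1}{L{\left(Z{\left(2,-4 \right)} \right)}} = \frac{1}{- \frac{11}{8} - \frac{1}{4}} = \frac{1}{- \frac{13}{8}} = - \frac{8}{13}$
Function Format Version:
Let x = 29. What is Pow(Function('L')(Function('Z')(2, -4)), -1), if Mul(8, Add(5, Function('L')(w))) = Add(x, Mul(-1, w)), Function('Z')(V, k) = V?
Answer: Rational(-8, 13) ≈ -0.61539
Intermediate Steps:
Function('L')(w) = Add(Rational(-11, 8), Mul(Rational(-1, 8), w)) (Function('L')(w) = Add(-5, Mul(Rational(1, 8), Add(29, Mul(-1, w)))) = Add(-5, Add(Rational(29, 8), Mul(Rational(-1, 8), w))) = Add(Rational(-11, 8), Mul(Rational(-1, 8), w)))
Pow(Function('L')(Function('Z')(2, -4)), -1) = Pow(Add(Rational(-11, 8), Mul(Rational(-1, 8), 2)), -1) = Pow(Add(Rational(-11, 8), Rational(-1, 4)), -1) = Pow(Rational(-13, 8), -1) = Rational(-8, 13)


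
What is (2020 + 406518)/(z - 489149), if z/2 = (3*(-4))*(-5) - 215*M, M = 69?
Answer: -408538/518699 ≈ -0.78762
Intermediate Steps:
z = -29550 (z = 2*((3*(-4))*(-5) - 215*69) = 2*(-12*(-5) - 14835) = 2*(60 - 14835) = 2*(-14775) = -29550)
(2020 + 406518)/(z - 489149) = (2020 + 406518)/(-29550 - 489149) = 408538/(-518699) = 408538*(-1/518699) = -408538/518699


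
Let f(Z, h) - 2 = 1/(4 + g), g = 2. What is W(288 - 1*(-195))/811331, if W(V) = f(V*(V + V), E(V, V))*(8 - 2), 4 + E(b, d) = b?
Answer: 13/811331 ≈ 1.6023e-5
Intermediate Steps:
E(b, d) = -4 + b
f(Z, h) = 13/6 (f(Z, h) = 2 + 1/(4 + 2) = 2 + 1/6 = 2 + ⅙ = 13/6)
W(V) = 13 (W(V) = 13*(8 - 2)/6 = (13/6)*6 = 13)
W(288 - 1*(-195))/811331 = 13/811331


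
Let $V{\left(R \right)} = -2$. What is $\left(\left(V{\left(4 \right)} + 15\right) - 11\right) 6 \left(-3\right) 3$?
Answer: $-108$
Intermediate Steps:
$\left(\left(V{\left(4 \right)} + 15\right) - 11\right) 6 \left(-3\right) 3 = \left(\left(-2 + 15\right) - 11\right) 6 \left(-3\right) 3 = \left(13 - 11\right) \left(\left(-18\right) 3\right) = 2 \left(-54\right) = -108$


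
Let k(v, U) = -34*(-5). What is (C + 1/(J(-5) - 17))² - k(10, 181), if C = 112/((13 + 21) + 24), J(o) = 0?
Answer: -40466401/243049 ≈ -166.49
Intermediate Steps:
C = 56/29 (C = 112/(34 + 24) = 112/58 = 112*(1/58) = 56/29 ≈ 1.9310)
k(v, U) = 170
(C + 1/(J(-5) - 17))² - k(10, 181) = (56/29 + 1/(0 - 17))² - 1*170 = (56/29 + 1/(-17))² - 170 = (56/29 - 1/17)² - 170 = (923/493)² - 170 = 851929/243049 - 170 = -40466401/243049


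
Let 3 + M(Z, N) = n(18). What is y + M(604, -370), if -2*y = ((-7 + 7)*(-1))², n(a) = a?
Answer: 15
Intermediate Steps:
M(Z, N) = 15 (M(Z, N) = -3 + 18 = 15)
y = 0 (y = -(-7 + 7)²/2 = -(0*(-1))²/2 = -½*0² = -½*0 = 0)
y + M(604, -370) = 0 + 15 = 15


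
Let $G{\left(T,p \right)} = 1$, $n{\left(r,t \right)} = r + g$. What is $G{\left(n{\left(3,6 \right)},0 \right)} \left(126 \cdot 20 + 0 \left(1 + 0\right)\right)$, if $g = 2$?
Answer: $2520$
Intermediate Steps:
$n{\left(r,t \right)} = 2 + r$ ($n{\left(r,t \right)} = r + 2 = 2 + r$)
$G{\left(n{\left(3,6 \right)},0 \right)} \left(126 \cdot 20 + 0 \left(1 + 0\right)\right) = 1 \left(126 \cdot 20 + 0 \left(1 + 0\right)\right) = 1 \left(2520 + 0 \cdot 1\right) = 1 \left(2520 + 0\right) = 1 \cdot 2520 = 2520$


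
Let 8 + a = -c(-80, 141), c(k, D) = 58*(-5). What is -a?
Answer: -282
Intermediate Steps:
c(k, D) = -290
a = 282 (a = -8 - 1*(-290) = -8 + 290 = 282)
-a = -1*282 = -282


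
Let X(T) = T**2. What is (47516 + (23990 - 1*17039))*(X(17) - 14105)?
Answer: -752516072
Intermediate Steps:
(47516 + (23990 - 1*17039))*(X(17) - 14105) = (47516 + (23990 - 1*17039))*(17**2 - 14105) = (47516 + (23990 - 17039))*(289 - 14105) = (47516 + 6951)*(-13816) = 54467*(-13816) = -752516072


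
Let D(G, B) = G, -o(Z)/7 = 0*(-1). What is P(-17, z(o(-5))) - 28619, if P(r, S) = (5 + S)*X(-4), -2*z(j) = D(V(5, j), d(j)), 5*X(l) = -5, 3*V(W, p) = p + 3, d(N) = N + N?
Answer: -57247/2 ≈ -28624.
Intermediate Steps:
d(N) = 2*N
V(W, p) = 1 + p/3 (V(W, p) = (p + 3)/3 = (3 + p)/3 = 1 + p/3)
X(l) = -1 (X(l) = (⅕)*(-5) = -1)
o(Z) = 0 (o(Z) = -0*(-1) = -7*0 = 0)
z(j) = -½ - j/6 (z(j) = -(1 + j/3)/2 = -½ - j/6)
P(r, S) = -5 - S (P(r, S) = (5 + S)*(-1) = -5 - S)
P(-17, z(o(-5))) - 28619 = (-5 - (-½ - ⅙*0)) - 28619 = (-5 - (-½ + 0)) - 28619 = (-5 - 1*(-½)) - 28619 = (-5 + ½) - 28619 = -9/2 - 28619 = -57247/2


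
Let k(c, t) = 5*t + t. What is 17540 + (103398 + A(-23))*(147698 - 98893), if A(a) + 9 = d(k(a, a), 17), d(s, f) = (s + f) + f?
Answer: 5040841965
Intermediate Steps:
k(c, t) = 6*t
d(s, f) = s + 2*f (d(s, f) = (f + s) + f = s + 2*f)
A(a) = 25 + 6*a (A(a) = -9 + (6*a + 2*17) = -9 + (6*a + 34) = -9 + (34 + 6*a) = 25 + 6*a)
17540 + (103398 + A(-23))*(147698 - 98893) = 17540 + (103398 + (25 + 6*(-23)))*(147698 - 98893) = 17540 + (103398 + (25 - 138))*48805 = 17540 + (103398 - 113)*48805 = 17540 + 103285*48805 = 17540 + 5040824425 = 5040841965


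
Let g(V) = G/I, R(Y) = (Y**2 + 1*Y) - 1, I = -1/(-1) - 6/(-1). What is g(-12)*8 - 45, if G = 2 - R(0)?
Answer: -291/7 ≈ -41.571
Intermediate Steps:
I = 7 (I = -1*(-1) - 6*(-1) = 1 + 6 = 7)
R(Y) = -1 + Y + Y**2 (R(Y) = (Y**2 + Y) - 1 = (Y + Y**2) - 1 = -1 + Y + Y**2)
G = 3 (G = 2 - (-1 + 0 + 0**2) = 2 - (-1 + 0 + 0) = 2 - 1*(-1) = 2 + 1 = 3)
g(V) = 3/7
g(-12)*8 - 45 = (3/7)*8 - 45 = 24/7 - 45 = -291/7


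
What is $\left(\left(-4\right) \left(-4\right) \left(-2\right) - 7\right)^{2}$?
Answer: $1521$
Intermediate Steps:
$\left(\left(-4\right) \left(-4\right) \left(-2\right) - 7\right)^{2} = \left(16 \left(-2\right) - 7\right)^{2} = \left(-32 - 7\right)^{2} = \left(-39\right)^{2} = 1521$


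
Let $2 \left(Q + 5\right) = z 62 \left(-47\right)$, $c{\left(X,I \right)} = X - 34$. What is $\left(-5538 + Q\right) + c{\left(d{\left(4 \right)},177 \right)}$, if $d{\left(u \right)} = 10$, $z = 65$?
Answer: $-100272$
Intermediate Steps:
$c{\left(X,I \right)} = -34 + X$
$Q = -94710$ ($Q = -5 + \frac{65 \cdot 62 \left(-47\right)}{2} = -5 + \frac{4030 \left(-47\right)}{2} = -5 + \frac{1}{2} \left(-189410\right) = -5 - 94705 = -94710$)
$\left(-5538 + Q\right) + c{\left(d{\left(4 \right)},177 \right)} = \left(-5538 - 94710\right) + \left(-34 + 10\right) = -100248 - 24 = -100272$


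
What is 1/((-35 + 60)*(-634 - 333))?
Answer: -1/24175 ≈ -4.1365e-5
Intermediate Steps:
1/((-35 + 60)*(-634 - 333)) = 1/(25*(-967)) = (1/25)*(-1/967) = -1/24175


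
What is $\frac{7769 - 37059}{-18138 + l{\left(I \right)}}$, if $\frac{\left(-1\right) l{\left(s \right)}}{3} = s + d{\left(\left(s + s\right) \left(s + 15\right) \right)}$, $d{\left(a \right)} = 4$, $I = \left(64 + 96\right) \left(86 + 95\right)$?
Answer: $\frac{2929}{10503} \approx 0.27887$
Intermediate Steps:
$I = 28960$ ($I = 160 \cdot 181 = 28960$)
$l{\left(s \right)} = -12 - 3 s$ ($l{\left(s \right)} = - 3 \left(s + 4\right) = - 3 \left(4 + s\right) = -12 - 3 s$)
$\frac{7769 - 37059}{-18138 + l{\left(I \right)}} = \frac{7769 - 37059}{-18138 - 86892} = - \frac{29290}{-18138 - 86892} = - \frac{29290}{-105030} = \left(-29290\right) \left(- \frac{1}{105030}\right) = \frac{2929}{10503}$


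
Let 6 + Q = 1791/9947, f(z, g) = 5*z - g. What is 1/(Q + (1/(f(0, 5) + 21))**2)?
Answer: -2546432/14810149 ≈ -0.17194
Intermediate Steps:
f(z, g) = -g + 5*z
Q = -57891/9947 (Q = -6 + 1791/9947 = -57891/9947 ≈ -5.8199)
1/(Q + (1/(f(0, 5) + 21))**2) = 1/(-57891/9947 + (1/((-1*5 + 5*0) + 21))**2) = 1/(-57891/9947 + (1/((-5 + 0) + 21))**2) = 1/(-57891/9947 + (1/(-5 + 21))**2) = 1/(-57891/9947 + (1/16)**2) = 1/(-57891/9947 + 1/256) = 1/(-14810149/2546432) = -2546432/14810149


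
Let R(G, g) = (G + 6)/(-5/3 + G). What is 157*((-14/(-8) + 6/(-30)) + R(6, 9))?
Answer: 176311/260 ≈ 678.12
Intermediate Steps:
R(G, g) = (6 + G)/(-5/3 + G) (R(G, g) = (6 + G)/(-5*1/3 + G) = (6 + G)/(-5/3 + G))
157*((-14/(-8) + 6/(-30)) + R(6, 9)) = 157*((-14/(-8) + 6/(-30)) + 3*(6 + 6)/(-5 + 3*6)) = 157*((-14*(-1/8) + 6*(-1/30)) + 3*12/(-5 + 18)) = 157*((7/4 - 1/5) + 3*12/13) = 157*(31/20 + 3*(1/13)*12) = 157*(31/20 + 36/13) = 157*(1123/260) = 176311/260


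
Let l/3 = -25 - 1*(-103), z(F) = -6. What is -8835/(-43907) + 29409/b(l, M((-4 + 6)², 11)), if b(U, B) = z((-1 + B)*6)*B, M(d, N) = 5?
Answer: -430331971/439070 ≈ -980.10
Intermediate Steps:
l = 234 (l = 3*(-25 - 1*(-103)) = 3*(-25 + 103) = 3*78 = 234)
b(U, B) = -6*B
-8835/(-43907) + 29409/b(l, M((-4 + 6)², 11)) = -8835/(-43907) + 29409/((-6*5)) = -8835*(-1/43907) + 29409/(-30) = 8835/43907 + 29409*(-1/30) = 8835/43907 - 9803/10 = -430331971/439070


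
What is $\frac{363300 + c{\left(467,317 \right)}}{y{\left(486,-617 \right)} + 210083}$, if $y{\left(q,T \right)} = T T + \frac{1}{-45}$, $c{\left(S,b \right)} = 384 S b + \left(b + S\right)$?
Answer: $\frac{2574497700}{26584739} \approx 96.841$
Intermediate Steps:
$c{\left(S,b \right)} = S + b + 384 S b$ ($c{\left(S,b \right)} = 384 S b + \left(S + b\right) = S + b + 384 S b$)
$y{\left(q,T \right)} = - \frac{1}{45} + T^{2}$ ($y{\left(q,T \right)} = T^{2} - \frac{1}{45} = - \frac{1}{45} + T^{2}$)
$\frac{363300 + c{\left(467,317 \right)}}{y{\left(486,-617 \right)} + 210083} = \frac{363300 + \left(467 + 317 + 384 \cdot 467 \cdot 317\right)}{\left(- \frac{1}{45} + \left(-617\right)^{2}\right) + 210083} = \frac{363300 + \left(467 + 317 + 56846976\right)}{\left(- \frac{1}{45} + 380689\right) + 210083} = \frac{363300 + 56847760}{\frac{17131004}{45} + 210083} = \frac{57211060}{\frac{26584739}{45}} = 57211060 \cdot \frac{45}{26584739} = \frac{2574497700}{26584739}$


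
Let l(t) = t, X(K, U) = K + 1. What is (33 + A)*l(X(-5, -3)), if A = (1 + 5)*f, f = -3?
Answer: -60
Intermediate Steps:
X(K, U) = 1 + K
A = -18 (A = (1 + 5)*(-3) = 6*(-3) = -18)
(33 + A)*l(X(-5, -3)) = (33 - 18)*(1 - 5) = 15*(-4) = -60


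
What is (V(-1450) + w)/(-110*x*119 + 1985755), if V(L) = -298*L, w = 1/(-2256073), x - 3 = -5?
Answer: 324949714433/1513024077085 ≈ 0.21477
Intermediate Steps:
x = -2 (x = 3 - 5 = -2)
w = -1/2256073 ≈ -4.4325e-7
(V(-1450) + w)/(-110*x*119 + 1985755) = (-298*(-1450) - 1/2256073)/(-110*(-2)*119 + 1985755) = (432100 - 1/2256073)/(220*119 + 1985755) = 974849143299/(2256073*(26180 + 1985755)) = (974849143299/2256073)/2011935 = (974849143299/2256073)*(1/2011935) = 324949714433/1513024077085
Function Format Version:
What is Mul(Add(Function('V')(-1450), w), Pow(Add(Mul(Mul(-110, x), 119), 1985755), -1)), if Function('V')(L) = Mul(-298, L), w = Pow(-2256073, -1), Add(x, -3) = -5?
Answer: Rational(324949714433, 1513024077085) ≈ 0.21477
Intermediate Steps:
x = -2 (x = Add(3, -5) = -2)
w = Rational(-1, 2256073) ≈ -4.4325e-7
Mul(Add(Function('V')(-1450), w), Pow(Add(Mul(Mul(-110, x), 119), 1985755), -1)) = Mul(Add(Mul(-298, -1450), Rational(-1, 2256073)), Pow(Add(Mul(Mul(-110, -2), 119), 1985755), -1)) = Mul(Add(432100, Rational(-1, 2256073)), Pow(Add(Mul(220, 119), 1985755), -1)) = Mul(Rational(974849143299, 2256073), Pow(Add(26180, 1985755), -1)) = Mul(Rational(974849143299, 2256073), Pow(2011935, -1)) = Mul(Rational(974849143299, 2256073), Rational(1, 2011935)) = Rational(324949714433, 1513024077085)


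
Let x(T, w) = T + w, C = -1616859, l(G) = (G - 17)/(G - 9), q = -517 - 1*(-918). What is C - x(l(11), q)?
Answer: -1617257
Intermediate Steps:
q = 401 (q = -517 + 918 = 401)
l(G) = (-17 + G)/(-9 + G)
C - x(l(11), q) = -1616859 - ((-17 + 11)/(-9 + 11) + 401) = -1616859 - (-6/2 + 401) = -1616859 - ((½)*(-6) + 401) = -1616859 - (-3 + 401) = -1616859 - 1*398 = -1616859 - 398 = -1617257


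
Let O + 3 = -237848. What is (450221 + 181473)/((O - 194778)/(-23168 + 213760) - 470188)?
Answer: -120395822848/89614503925 ≈ -1.3435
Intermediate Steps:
O = -237851 (O = -3 - 237848 = -237851)
(450221 + 181473)/((O - 194778)/(-23168 + 213760) - 470188) = (450221 + 181473)/((-237851 - 194778)/(-23168 + 213760) - 470188) = 631694/(-432629/190592 - 470188) = 631694/(-89614503925/190592) = 631694*(-190592/89614503925) = -120395822848/89614503925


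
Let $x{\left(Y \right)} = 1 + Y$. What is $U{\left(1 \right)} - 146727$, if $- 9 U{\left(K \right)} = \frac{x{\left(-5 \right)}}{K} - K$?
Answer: $- \frac{1320538}{9} \approx -1.4673 \cdot 10^{5}$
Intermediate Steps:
$U{\left(K \right)} = \frac{K}{9} + \frac{4}{9 K}$ ($U{\left(K \right)} = - \frac{\frac{1 - 5}{K} - K}{9} = - \frac{- \frac{4}{K} - K}{9} = - \frac{- K - \frac{4}{K}}{9} = \frac{K}{9} + \frac{4}{9 K}$)
$U{\left(1 \right)} - 146727 = \frac{4 + 1^{2}}{9 \cdot 1} - 146727 = \frac{1}{9} \cdot 1 \left(4 + 1\right) - 146727 = \frac{1}{9} \cdot 1 \cdot 5 - 146727 = \frac{5}{9} - 146727 = - \frac{1320538}{9}$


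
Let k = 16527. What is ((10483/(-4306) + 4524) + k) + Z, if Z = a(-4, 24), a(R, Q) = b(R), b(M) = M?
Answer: 90617899/4306 ≈ 21045.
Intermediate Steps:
a(R, Q) = R
Z = -4
((10483/(-4306) + 4524) + k) + Z = ((10483/(-4306) + 4524) + 16527) - 4 = ((10483*(-1/4306) + 4524) + 16527) - 4 = ((-10483/4306 + 4524) + 16527) - 4 = (19469861/4306 + 16527) - 4 = 90635123/4306 - 4 = 90617899/4306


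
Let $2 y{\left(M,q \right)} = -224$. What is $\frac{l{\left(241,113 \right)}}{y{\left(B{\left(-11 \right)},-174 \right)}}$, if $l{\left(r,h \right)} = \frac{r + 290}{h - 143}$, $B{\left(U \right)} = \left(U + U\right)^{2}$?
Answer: $\frac{177}{1120} \approx 0.15804$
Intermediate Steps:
$B{\left(U \right)} = 4 U^{2}$ ($B{\left(U \right)} = \left(2 U\right)^{2} = 4 U^{2}$)
$y{\left(M,q \right)} = -112$ ($y{\left(M,q \right)} = \frac{1}{2} \left(-224\right) = -112$)
$l{\left(r,h \right)} = \frac{290 + r}{-143 + h}$
$\frac{l{\left(241,113 \right)}}{y{\left(B{\left(-11 \right)},-174 \right)}} = \frac{\frac{1}{-143 + 113} \left(290 + 241\right)}{-112} = \frac{1}{-30} \cdot 531 \left(- \frac{1}{112}\right) = \left(- \frac{1}{30}\right) 531 \left(- \frac{1}{112}\right) = \left(- \frac{177}{10}\right) \left(- \frac{1}{112}\right) = \frac{177}{1120}$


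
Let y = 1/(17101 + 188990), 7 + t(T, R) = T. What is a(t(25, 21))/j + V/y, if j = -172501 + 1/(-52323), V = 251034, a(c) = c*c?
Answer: 116738964136464040701/2256442456 ≈ 5.1736e+10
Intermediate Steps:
t(T, R) = -7 + T
a(c) = c**2
y = 1/206091 ≈ 4.8522e-6
j = -9025769824/52323 (j = -172501 - 1/52323 = -9025769824/52323 ≈ -1.7250e+5)
a(t(25, 21))/j + V/y = (-7 + 25)**2/(-9025769824/52323) + 251034/(1/206091) = 18**2*(-52323/9025769824) + 251034*206091 = 324*(-52323/9025769824) + 51735848094 = -4238163/2256442456 + 51735848094 = 116738964136464040701/2256442456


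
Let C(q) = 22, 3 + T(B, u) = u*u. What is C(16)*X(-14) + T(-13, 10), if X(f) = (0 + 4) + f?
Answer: -123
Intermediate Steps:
X(f) = 4 + f
T(B, u) = -3 + u² (T(B, u) = -3 + u*u = -3 + u²)
C(16)*X(-14) + T(-13, 10) = 22*(4 - 14) + (-3 + 10²) = 22*(-10) + (-3 + 100) = -220 + 97 = -123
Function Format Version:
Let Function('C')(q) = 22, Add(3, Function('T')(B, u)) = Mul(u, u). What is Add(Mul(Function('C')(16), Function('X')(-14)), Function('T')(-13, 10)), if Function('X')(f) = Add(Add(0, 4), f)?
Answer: -123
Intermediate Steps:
Function('X')(f) = Add(4, f)
Function('T')(B, u) = Add(-3, Pow(u, 2)) (Function('T')(B, u) = Add(-3, Mul(u, u)) = Add(-3, Pow(u, 2)))
Add(Mul(Function('C')(16), Function('X')(-14)), Function('T')(-13, 10)) = Add(Mul(22, Add(4, -14)), Add(-3, Pow(10, 2))) = Add(Mul(22, -10), Add(-3, 100)) = Add(-220, 97) = -123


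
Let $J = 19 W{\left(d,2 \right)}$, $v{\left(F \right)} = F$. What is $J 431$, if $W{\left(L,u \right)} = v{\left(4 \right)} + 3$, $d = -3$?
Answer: $57323$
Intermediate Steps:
$W{\left(L,u \right)} = 7$ ($W{\left(L,u \right)} = 4 + 3 = 7$)
$J = 133$ ($J = 19 \cdot 7 = 133$)
$J 431 = 133 \cdot 431 = 57323$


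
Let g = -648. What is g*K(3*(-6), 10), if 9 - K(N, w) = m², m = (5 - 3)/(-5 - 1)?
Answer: -5760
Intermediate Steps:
m = -⅓ (m = 2/(-6) = 2*(-⅙) = -⅓ ≈ -0.33333)
K(N, w) = 80/9 (K(N, w) = 9 - (-⅓)² = 9 - 1*⅑ = 9 - ⅑ = 80/9)
g*K(3*(-6), 10) = -648*80/9 = -5760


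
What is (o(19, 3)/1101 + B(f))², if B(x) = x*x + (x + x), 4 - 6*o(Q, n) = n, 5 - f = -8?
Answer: 1659384525241/43639236 ≈ 38025.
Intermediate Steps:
f = 13 (f = 5 - 1*(-8) = 5 + 8 = 13)
o(Q, n) = ⅔ - n/6
B(x) = x² + 2*x
(o(19, 3)/1101 + B(f))² = ((⅔ - ⅙*3)/1101 + 13*(2 + 13))² = ((⅔ - ½)*(1/1101) + 13*15)² = ((⅙)*(1/1101) + 195)² = (1/6606 + 195)² = (1288171/6606)² = 1659384525241/43639236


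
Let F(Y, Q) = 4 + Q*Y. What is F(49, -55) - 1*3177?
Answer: -5868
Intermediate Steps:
F(49, -55) - 1*3177 = (4 - 55*49) - 1*3177 = (4 - 2695) - 3177 = -2691 - 3177 = -5868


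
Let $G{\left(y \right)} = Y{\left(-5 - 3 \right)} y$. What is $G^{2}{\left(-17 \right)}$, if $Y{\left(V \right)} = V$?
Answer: $18496$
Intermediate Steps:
$G{\left(y \right)} = - 8 y$ ($G{\left(y \right)} = \left(-5 - 3\right) y = - 8 y$)
$G^{2}{\left(-17 \right)} = \left(\left(-8\right) \left(-17\right)\right)^{2} = 136^{2} = 18496$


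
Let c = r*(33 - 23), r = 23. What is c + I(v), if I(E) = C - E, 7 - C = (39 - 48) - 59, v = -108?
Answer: 413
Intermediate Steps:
C = 75 (C = 7 - ((39 - 48) - 59) = 7 - (-9 - 59) = 7 - 1*(-68) = 7 + 68 = 75)
c = 230 (c = 23*(33 - 23) = 23*10 = 230)
I(E) = 75 - E
c + I(v) = 230 + (75 - 1*(-108)) = 230 + (75 + 108) = 230 + 183 = 413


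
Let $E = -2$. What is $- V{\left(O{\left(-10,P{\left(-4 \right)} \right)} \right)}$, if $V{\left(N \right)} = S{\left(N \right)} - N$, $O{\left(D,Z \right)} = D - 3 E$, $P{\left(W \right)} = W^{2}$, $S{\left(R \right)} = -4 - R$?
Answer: $-4$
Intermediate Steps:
$O{\left(D,Z \right)} = 6 + D$ ($O{\left(D,Z \right)} = D - -6 = D + 6 = 6 + D$)
$V{\left(N \right)} = -4 - 2 N$ ($V{\left(N \right)} = \left(-4 - N\right) - N = -4 - 2 N$)
$- V{\left(O{\left(-10,P{\left(-4 \right)} \right)} \right)} = - (-4 - 2 \left(6 - 10\right)) = - (-4 - -8) = - (-4 + 8) = \left(-1\right) 4 = -4$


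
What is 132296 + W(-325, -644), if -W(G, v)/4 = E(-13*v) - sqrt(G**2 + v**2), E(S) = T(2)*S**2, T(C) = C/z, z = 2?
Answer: -280229240 + 4*sqrt(520361) ≈ -2.8023e+8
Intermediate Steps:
T(C) = C/2
E(S) = S**2 (E(S) = ((1/2)*2)*S**2 = 1*S**2 = S**2)
W(G, v) = -676*v**2 + 4*sqrt(G**2 + v**2) (W(G, v) = -4*((-13*v)**2 - sqrt(G**2 + v**2)) = -4*(169*v**2 - sqrt(G**2 + v**2)) = -4*(-sqrt(G**2 + v**2) + 169*v**2) = -676*v**2 + 4*sqrt(G**2 + v**2))
132296 + W(-325, -644) = 132296 + (-676*(-644)**2 + 4*sqrt((-325)**2 + (-644)**2)) = 132296 + (-676*414736 + 4*sqrt(105625 + 414736)) = 132296 + (-280361536 + 4*sqrt(520361)) = -280229240 + 4*sqrt(520361)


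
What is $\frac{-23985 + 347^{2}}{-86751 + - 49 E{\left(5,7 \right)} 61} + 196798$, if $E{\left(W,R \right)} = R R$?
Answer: $\frac{11473889688}{58303} \approx 1.968 \cdot 10^{5}$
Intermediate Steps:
$E{\left(W,R \right)} = R^{2}$
$\frac{-23985 + 347^{2}}{-86751 + - 49 E{\left(5,7 \right)} 61} + 196798 = \frac{-23985 + 347^{2}}{-86751 + - 49 \cdot 7^{2} \cdot 61} + 196798 = \frac{-23985 + 120409}{-86751 + \left(-49\right) 49 \cdot 61} + 196798 = \frac{96424}{-86751 - 146461} + 196798 = \frac{96424}{-233212} + 196798 = 96424 \left(- \frac{1}{233212}\right) + 196798 = - \frac{24106}{58303} + 196798 = \frac{11473889688}{58303}$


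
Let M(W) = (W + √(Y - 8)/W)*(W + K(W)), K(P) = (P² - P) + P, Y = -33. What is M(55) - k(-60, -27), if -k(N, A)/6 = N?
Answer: 169040 + 56*I*√41 ≈ 1.6904e+5 + 358.58*I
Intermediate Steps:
k(N, A) = -6*N
K(P) = P²
M(W) = (W + W²)*(W + I*√41/W) (M(W) = (W + √(-33 - 8)/W)*(W + W²) = (W + √(-41)/W)*(W + W²) = (W + (I*√41)/W)*(W + W²) = (W + I*√41/W)*(W + W²) = (W + W²)*(W + I*√41/W))
M(55) - k(-60, -27) = (55² + 55³ + I*√41 + I*55*√41) - (-6)*(-60) = (3025 + 166375 + I*√41 + 55*I*√41) - 1*360 = (169400 + 56*I*√41) - 360 = 169040 + 56*I*√41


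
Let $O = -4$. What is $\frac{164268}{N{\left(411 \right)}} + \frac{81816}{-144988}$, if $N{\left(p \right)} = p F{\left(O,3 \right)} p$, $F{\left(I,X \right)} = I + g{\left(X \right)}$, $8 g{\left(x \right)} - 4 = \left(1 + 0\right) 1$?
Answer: $- \frac{579924902}{680319943} \approx -0.85243$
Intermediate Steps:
$g{\left(x \right)} = \frac{5}{8}$ ($g{\left(x \right)} = \frac{1}{2} + \frac{\left(1 + 0\right) 1}{8} = \frac{1}{2} + \frac{1 \cdot 1}{8} = \frac{1}{2} + \frac{1}{8} \cdot 1 = \frac{1}{2} + \frac{1}{8} = \frac{5}{8}$)
$F{\left(I,X \right)} = \frac{5}{8} + I$ ($F{\left(I,X \right)} = I + \frac{5}{8} = \frac{5}{8} + I$)
$N{\left(p \right)} = - \frac{27 p^{2}}{8}$ ($N{\left(p \right)} = p \left(\frac{5}{8} - 4\right) p = p \left(- \frac{27}{8}\right) p = - \frac{27 p}{8} p = - \frac{27 p^{2}}{8}$)
$\frac{164268}{N{\left(411 \right)}} + \frac{81816}{-144988} = \frac{164268}{\left(- \frac{27}{8}\right) 411^{2}} + \frac{81816}{-144988} = \frac{164268}{\left(- \frac{27}{8}\right) 168921} + 81816 \left(- \frac{1}{144988}\right) = \frac{164268}{- \frac{4560867}{8}} - \frac{20454}{36247} = 164268 \left(- \frac{8}{4560867}\right) - \frac{20454}{36247} = - \frac{5408}{18769} - \frac{20454}{36247} = - \frac{579924902}{680319943}$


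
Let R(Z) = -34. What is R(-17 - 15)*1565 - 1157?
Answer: -54367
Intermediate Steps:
R(-17 - 15)*1565 - 1157 = -34*1565 - 1157 = -53210 - 1157 = -54367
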